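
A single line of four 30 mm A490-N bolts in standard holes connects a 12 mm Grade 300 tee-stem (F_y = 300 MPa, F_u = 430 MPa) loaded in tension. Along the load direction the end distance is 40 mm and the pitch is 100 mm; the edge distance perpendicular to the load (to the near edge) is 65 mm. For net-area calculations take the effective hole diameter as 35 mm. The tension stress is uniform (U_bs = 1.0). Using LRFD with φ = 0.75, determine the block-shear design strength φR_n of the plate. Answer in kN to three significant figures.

689 kN

Shear plane L_v = 40 + 3·100 = 340 mm; A_gv = 340 × 12 = 4080 mm².
A_nv = (340 − 3.5·35) × 12 = 2610 mm².
A_nt = (65 − 0.5·35) × 12 = 570 mm².
0.6 F_u A_nv = 673.4 kN; 0.6 F_y A_gv = 734.4 kN → shear rupture governs the shear term.
R_n = 673.4 + 1.0 × 430 × 570 / 1000 = 918.5 kN.
Design strength φR_n = 0.75 × 918.5 = 689 kN.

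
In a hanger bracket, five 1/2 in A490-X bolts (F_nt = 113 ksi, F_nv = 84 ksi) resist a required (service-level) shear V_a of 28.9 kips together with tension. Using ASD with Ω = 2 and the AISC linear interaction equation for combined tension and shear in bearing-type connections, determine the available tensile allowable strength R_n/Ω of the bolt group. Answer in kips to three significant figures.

33.2 kips

A_b = π·0.5²/4 = 0.1963 in²; f_rv = 28.9 / (5 × 0.1963) = 29.44 ksi.
F'_nt = 1.3 F_nt − (Ω F_nt / F_nv) f_rv = 1.3·113 − (2·113/84)·29.44 = 67.7 ksi, capped at F_nt → F'_nt = 67.7 ksi.
R_n = F'_nt · A_b · n = 67.7 × 0.1963 × 5 = 66.46 kips.
Allowable strength R_n/Ω = 66.46 / 2 = 33.2 kips.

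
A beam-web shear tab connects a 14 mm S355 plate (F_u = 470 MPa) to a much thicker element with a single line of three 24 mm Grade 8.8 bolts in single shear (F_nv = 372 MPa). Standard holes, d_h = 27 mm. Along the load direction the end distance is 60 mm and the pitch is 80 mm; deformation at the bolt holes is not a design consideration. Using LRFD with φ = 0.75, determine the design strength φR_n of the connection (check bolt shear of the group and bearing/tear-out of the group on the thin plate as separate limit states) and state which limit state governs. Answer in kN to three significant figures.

379 kN (bolt shear governs)

Bolt shear: A_b = π·24²/4 = 452.4 mm²; R_n = 372 × 452.4 × 3 × 1 / 1000 = 504.9 kN → 0.75 × 504.9 = 379 kN.
Bearing (1.5 l_c t F_u ≤ 3.0 d t F_u): upper limit = 3.0·24·14·470 / 1000 = 473.8 kN.
  Edge l_c = 60 − 27/2 = 46.5 → r_n = 459 kN; interior l_c = 80 − 27 = 53 → r_n = 473.8 kN.
  R_n,bearing = 1·459 + 2·473.8 = 1406 kN → 0.75 × 1406 = 1050 kN.
Bolt shear governs: 379 kN.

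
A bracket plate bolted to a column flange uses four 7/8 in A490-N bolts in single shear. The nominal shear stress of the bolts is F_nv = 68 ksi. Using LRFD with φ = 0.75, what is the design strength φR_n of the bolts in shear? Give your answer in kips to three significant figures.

A_b = π × 0.875² / 4 = 0.6013 in².
R_n = F_nv · A_b · n · n_s = 68 × 0.6013 × 4 × 1 = 163.6 kips.
Design strength φR_n = 0.75 × 163.6 = 123 kips.

123 kips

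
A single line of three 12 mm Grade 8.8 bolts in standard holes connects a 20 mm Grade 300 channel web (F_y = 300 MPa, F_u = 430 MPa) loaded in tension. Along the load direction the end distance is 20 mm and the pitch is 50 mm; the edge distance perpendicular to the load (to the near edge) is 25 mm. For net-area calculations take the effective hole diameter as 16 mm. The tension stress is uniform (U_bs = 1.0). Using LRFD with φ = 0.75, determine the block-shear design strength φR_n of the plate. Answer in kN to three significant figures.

Shear plane L_v = 20 + 2·50 = 120 mm; A_gv = 120 × 20 = 2400 mm².
A_nv = (120 − 2.5·16) × 20 = 1600 mm².
A_nt = (25 − 0.5·16) × 20 = 340 mm².
0.6 F_u A_nv = 412.8 kN; 0.6 F_y A_gv = 432 kN → shear rupture governs the shear term.
R_n = 412.8 + 1.0 × 430 × 340 / 1000 = 559 kN.
Design strength φR_n = 0.75 × 559 = 419 kN.

419 kN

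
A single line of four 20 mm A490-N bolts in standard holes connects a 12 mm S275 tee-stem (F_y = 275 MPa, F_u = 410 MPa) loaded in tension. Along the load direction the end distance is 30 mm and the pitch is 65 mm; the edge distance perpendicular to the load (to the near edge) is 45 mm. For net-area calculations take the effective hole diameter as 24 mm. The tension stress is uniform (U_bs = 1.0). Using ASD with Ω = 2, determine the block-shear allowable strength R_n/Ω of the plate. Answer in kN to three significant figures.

289 kN

Shear plane L_v = 30 + 3·65 = 225 mm; A_gv = 225 × 12 = 2700 mm².
A_nv = (225 − 3.5·24) × 12 = 1692 mm².
A_nt = (45 − 0.5·24) × 12 = 396 mm².
0.6 F_u A_nv = 416.2 kN; 0.6 F_y A_gv = 445.5 kN → shear rupture governs the shear term.
R_n = 416.2 + 1.0 × 410 × 396 / 1000 = 578.6 kN.
Allowable strength R_n/Ω = 578.6 / 2 = 289 kN.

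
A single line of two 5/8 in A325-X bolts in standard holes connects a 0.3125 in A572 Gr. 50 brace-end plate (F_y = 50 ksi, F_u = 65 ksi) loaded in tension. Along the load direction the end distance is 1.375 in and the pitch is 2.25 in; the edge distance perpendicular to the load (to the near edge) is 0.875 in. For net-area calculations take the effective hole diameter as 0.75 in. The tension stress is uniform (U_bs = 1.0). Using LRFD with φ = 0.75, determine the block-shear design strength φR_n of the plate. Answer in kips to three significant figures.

30.5 kips

Shear plane L_v = 1.375 + 1·2.25 = 3.625 in; A_gv = 3.625 × 0.3125 = 1.133 in².
A_nv = (3.625 − 1.5·0.75) × 0.3125 = 0.7812 in².
A_nt = (0.875 − 0.5·0.75) × 0.3125 = 0.1562 in².
0.6 F_u A_nv = 30.47 kips; 0.6 F_y A_gv = 33.98 kips → shear rupture governs the shear term.
R_n = 30.47 + 1.0 × 65 × 0.1562 = 40.62 kips.
Design strength φR_n = 0.75 × 40.62 = 30.5 kips.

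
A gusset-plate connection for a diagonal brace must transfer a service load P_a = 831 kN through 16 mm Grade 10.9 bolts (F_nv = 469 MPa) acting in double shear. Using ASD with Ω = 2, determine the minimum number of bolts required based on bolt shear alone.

9 bolts

A_b = π·16²/4 = 201.1 mm².
Per-bolt allowable strength R_n/Ω = 469 × 201.1 × 2 / 1000 / 2 = 94.3 kN.
n ≥ 831 / 94.3 = 8.812 → use 9 bolts.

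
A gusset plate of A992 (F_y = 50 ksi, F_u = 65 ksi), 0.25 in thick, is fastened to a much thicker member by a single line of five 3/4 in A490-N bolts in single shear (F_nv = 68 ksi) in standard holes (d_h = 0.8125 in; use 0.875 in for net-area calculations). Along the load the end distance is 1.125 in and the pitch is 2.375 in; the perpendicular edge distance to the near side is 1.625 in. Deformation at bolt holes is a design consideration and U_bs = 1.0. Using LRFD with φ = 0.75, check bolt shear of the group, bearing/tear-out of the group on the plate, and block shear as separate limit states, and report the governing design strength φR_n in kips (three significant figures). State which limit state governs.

Bolt shear: A_b = π·0.75²/4 = 0.4418 in²; R_n = 68 × 0.4418 × 5 × 1 = 150.2 kips → 0.75 × 150.2 = 113 kips.
Bearing: edge l_c = 0.7188, r_n = 14.02 kips; interior l_c = 1.562, r_n = 29.25 kips; R_n = 14.02 + 4·29.25 = 131 kips → 98.3 kips.
Block shear: A_gv = 2.656, A_nv = 1.672, A_nt = 0.2969 in²; R_n = min(0.6F_uA_nv, 0.6F_yA_gv) + U_bs·F_u·A_nt = 84.5 kips → 63.4 kips.
Block shear governs: 63.4 kips.

63.4 kips (block shear governs)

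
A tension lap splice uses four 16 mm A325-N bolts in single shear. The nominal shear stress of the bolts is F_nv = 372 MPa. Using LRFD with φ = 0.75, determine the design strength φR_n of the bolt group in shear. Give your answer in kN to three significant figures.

A_b = π × 16² / 4 = 201.1 mm².
R_n = F_nv · A_b · n · n_s = 372 × 201.1 × 4 × 1 / 1000 = 299.2 kN.
Design strength φR_n = 0.75 × 299.2 = 224 kN.

224 kN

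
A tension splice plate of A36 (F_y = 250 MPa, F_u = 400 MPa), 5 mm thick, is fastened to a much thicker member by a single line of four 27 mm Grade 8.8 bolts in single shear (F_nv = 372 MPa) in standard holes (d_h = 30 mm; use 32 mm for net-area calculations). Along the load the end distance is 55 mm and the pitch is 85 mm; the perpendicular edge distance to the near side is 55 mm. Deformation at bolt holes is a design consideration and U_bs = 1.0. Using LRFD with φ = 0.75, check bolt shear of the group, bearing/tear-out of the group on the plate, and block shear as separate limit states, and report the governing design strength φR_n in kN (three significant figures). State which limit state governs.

Bolt shear: A_b = π·27²/4 = 572.6 mm²; R_n = 372 × 572.6 × 4 × 1 / 1000 = 852 kN → 0.75 × 852 = 639 kN.
Bearing: edge l_c = 40, r_n = 96 kN; interior l_c = 55, r_n = 129.6 kN; R_n = 96 + 3·129.6 = 484.8 kN → 364 kN.
Block shear: A_gv = 1550, A_nv = 990, A_nt = 195 mm²; R_n = min(0.6F_uA_nv, 0.6F_yA_gv) + U_bs·F_u·A_nt = 310.5 kN → 233 kN.
Block shear governs: 233 kN.

233 kN (block shear governs)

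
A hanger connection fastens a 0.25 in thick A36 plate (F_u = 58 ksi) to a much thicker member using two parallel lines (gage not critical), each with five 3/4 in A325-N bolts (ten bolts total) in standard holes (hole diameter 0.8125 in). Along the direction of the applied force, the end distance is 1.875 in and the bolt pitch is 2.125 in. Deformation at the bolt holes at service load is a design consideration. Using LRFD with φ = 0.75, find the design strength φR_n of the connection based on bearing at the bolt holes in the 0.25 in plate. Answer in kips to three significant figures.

Per bolt r_n = 1.2 l_c t F_u ≤ 2.4 d t F_u; upper limit = 2.4 × 0.75 × 0.25 × 58 = 26.1 kips.
Edge bolt: l_c = 1.875 − 0.8125/2 = 1.469 in → 1.2 × 1.469 × 0.25 × 58 = 25.56 → r_n = 25.56 kips.
Interior bolts: l_c = 2.125 − 0.8125 = 1.312 in → 1.2 × 1.312 × 0.25 × 58 = 22.84 → r_n = 22.84 kips.
R_n = 2 × 25.56 + 8 × 22.84 = 233.8 kips.
Design strength φR_n = 0.75 × 233.8 = 175 kips.

175 kips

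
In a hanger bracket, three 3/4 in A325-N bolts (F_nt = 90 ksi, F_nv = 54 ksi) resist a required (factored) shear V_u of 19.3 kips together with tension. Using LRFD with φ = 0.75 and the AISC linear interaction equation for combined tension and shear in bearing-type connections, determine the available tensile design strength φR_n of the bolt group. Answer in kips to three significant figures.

A_b = π·0.75²/4 = 0.4418 in²; f_rv = 19.3 / (3 × 0.4418) = 14.56 ksi.
F'_nt = 1.3 F_nt − (F_nt / φF_nv) f_rv = 1.3·90 − (90/(0.75·54))·14.56 = 84.64 ksi, capped at F_nt → F'_nt = 84.64 ksi.
R_n = F'_nt · A_b · n = 84.64 × 0.4418 × 3 = 112.2 kips.
Design strength φR_n = 0.75 × 112.2 = 84.1 kips.

84.1 kips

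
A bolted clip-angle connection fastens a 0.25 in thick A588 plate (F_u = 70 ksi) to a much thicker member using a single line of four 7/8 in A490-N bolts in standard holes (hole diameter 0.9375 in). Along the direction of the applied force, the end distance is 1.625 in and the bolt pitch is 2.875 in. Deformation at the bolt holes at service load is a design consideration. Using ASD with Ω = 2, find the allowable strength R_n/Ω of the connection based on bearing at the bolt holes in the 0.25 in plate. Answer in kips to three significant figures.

67.3 kips

Per bolt r_n = 1.2 l_c t F_u ≤ 2.4 d t F_u; upper limit = 2.4 × 0.875 × 0.25 × 70 = 36.75 kips.
Edge bolt: l_c = 1.625 − 0.9375/2 = 1.156 in → 1.2 × 1.156 × 0.25 × 70 = 24.28 → r_n = 24.28 kips.
Interior bolts: l_c = 2.875 − 0.9375 = 1.938 in → 1.2 × 1.938 × 0.25 × 70 = 40.69 → r_n = 36.75 kips.
R_n = 1 × 24.28 + 3 × 36.75 = 134.5 kips.
Allowable strength R_n/Ω = 134.5 / 2 = 67.3 kips.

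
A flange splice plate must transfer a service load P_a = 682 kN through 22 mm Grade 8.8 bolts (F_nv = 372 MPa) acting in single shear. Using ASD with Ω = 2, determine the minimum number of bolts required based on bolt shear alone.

10 bolts

A_b = π·22²/4 = 380.1 mm².
Per-bolt allowable strength R_n/Ω = 372 × 380.1 × 1 / 1000 / 2 = 70.7 kN.
n ≥ 682 / 70.7 = 9.646 → use 10 bolts.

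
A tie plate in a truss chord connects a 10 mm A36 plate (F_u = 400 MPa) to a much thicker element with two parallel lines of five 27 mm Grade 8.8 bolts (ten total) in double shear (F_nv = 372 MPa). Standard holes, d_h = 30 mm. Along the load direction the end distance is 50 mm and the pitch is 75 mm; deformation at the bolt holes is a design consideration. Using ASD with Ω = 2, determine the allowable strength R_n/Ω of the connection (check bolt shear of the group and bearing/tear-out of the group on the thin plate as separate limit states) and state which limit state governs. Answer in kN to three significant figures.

Bolt shear: A_b = π·27²/4 = 572.6 mm²; R_n = 372 × 572.6 × 10 × 2 / 1000 = 4260 kN → 4260 / 2 = 2130 kN.
Bearing (1.2 l_c t F_u ≤ 2.4 d t F_u): upper limit = 2.4·27·10·400 / 1000 = 259.2 kN.
  Edge l_c = 50 − 30/2 = 35 → r_n = 168 kN; interior l_c = 75 − 30 = 45 → r_n = 216 kN.
  R_n,bearing = 2·168 + 8·216 = 2064 kN → 2064 / 2 = 1030 kN.
Bearing governs: 1030 kN.

1030 kN (bearing governs)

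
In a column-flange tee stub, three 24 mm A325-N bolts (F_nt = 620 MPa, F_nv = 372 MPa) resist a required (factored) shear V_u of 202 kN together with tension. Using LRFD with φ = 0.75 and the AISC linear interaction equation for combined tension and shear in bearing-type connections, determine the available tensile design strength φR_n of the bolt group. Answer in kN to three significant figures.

A_b = π·24²/4 = 452.4 mm²; f_rv = 202 × 1000 / (3 × 452.4) = 148.8 MPa.
F'_nt = 1.3 F_nt − (F_nt / φF_nv) f_rv = 1.3·620 − (620/(0.75·372))·148.8 = 475.2 MPa, capped at F_nt → F'_nt = 475.2 MPa.
R_n = F'_nt · A_b · n = 475.2 × 452.4 × 3 / 1000 = 645 kN.
Design strength φR_n = 0.75 × 645 = 484 kN.

484 kN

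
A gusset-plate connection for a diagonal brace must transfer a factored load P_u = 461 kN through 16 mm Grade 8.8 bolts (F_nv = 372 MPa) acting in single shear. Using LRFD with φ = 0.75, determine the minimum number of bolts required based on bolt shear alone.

9 bolts

A_b = π·16²/4 = 201.1 mm².
Per-bolt design strength φR_n = 0.75 × 372 × 201.1 × 1 / 1000 = 56.1 kN.
n ≥ 461 / 56.1 = 8.218 → use 9 bolts.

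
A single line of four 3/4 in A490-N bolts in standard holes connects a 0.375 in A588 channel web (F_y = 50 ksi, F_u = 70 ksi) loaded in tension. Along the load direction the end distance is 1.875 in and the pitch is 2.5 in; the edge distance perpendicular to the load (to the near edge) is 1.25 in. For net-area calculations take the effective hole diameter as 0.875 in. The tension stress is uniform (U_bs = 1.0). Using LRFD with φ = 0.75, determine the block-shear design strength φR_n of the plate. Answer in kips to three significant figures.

Shear plane L_v = 1.875 + 3·2.5 = 9.375 in; A_gv = 9.375 × 0.375 = 3.516 in².
A_nv = (9.375 − 3.5·0.875) × 0.375 = 2.367 in².
A_nt = (1.25 − 0.5·0.875) × 0.375 = 0.3047 in².
0.6 F_u A_nv = 99.42 kips; 0.6 F_y A_gv = 105.5 kips → shear rupture governs the shear term.
R_n = 99.42 + 1.0 × 70 × 0.3047 = 120.8 kips.
Design strength φR_n = 0.75 × 120.8 = 90.6 kips.

90.6 kips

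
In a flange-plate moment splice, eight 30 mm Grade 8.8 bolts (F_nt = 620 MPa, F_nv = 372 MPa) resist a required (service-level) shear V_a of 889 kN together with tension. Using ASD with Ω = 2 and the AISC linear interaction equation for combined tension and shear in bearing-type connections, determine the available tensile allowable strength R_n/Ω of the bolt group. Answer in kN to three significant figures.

A_b = π·30²/4 = 706.9 mm²; f_rv = 889 × 1000 / (8 × 706.9) = 157.2 MPa.
F'_nt = 1.3 F_nt − (Ω F_nt / F_nv) f_rv = 1.3·620 − (2·620/372)·157.2 = 282 MPa, capped at F_nt → F'_nt = 282 MPa.
R_n = F'_nt · A_b · n = 282 × 706.9 × 8 / 1000 = 1594 kN.
Allowable strength R_n/Ω = 1594 / 2 = 797 kN.

797 kN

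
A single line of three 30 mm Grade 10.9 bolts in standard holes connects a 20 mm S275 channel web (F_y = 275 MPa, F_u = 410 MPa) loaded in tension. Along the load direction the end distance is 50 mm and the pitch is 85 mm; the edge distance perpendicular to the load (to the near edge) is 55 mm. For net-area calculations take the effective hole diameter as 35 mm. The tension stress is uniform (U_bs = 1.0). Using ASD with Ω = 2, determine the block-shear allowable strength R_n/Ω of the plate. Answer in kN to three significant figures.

480 kN

Shear plane L_v = 50 + 2·85 = 220 mm; A_gv = 220 × 20 = 4400 mm².
A_nv = (220 − 2.5·35) × 20 = 2650 mm².
A_nt = (55 − 0.5·35) × 20 = 750 mm².
0.6 F_u A_nv = 651.9 kN; 0.6 F_y A_gv = 726 kN → shear rupture governs the shear term.
R_n = 651.9 + 1.0 × 410 × 750 / 1000 = 959.4 kN.
Allowable strength R_n/Ω = 959.4 / 2 = 480 kN.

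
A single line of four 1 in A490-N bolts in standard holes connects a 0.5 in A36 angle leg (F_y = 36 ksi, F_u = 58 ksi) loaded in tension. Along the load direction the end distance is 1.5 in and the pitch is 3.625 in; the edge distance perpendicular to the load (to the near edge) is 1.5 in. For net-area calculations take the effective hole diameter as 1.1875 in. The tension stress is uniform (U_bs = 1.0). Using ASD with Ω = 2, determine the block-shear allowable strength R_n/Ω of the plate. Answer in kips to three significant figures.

80 kips

Shear plane L_v = 1.5 + 3·3.625 = 12.38 in; A_gv = 12.38 × 0.5 = 6.188 in².
A_nv = (12.38 − 3.5·1.1875) × 0.5 = 4.109 in².
A_nt = (1.5 − 0.5·1.1875) × 0.5 = 0.4531 in².
0.6 F_u A_nv = 143 kips; 0.6 F_y A_gv = 133.6 kips → shear yielding governs the shear term.
R_n = 133.6 + 1.0 × 58 × 0.4531 = 159.9 kips.
Allowable strength R_n/Ω = 159.9 / 2 = 80 kips.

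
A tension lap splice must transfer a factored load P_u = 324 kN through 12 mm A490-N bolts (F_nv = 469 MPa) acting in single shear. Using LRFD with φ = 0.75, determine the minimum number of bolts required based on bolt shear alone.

9 bolts

A_b = π·12²/4 = 113.1 mm².
Per-bolt design strength φR_n = 0.75 × 469 × 113.1 × 1 / 1000 = 39.78 kN.
n ≥ 324 / 39.78 = 8.144 → use 9 bolts.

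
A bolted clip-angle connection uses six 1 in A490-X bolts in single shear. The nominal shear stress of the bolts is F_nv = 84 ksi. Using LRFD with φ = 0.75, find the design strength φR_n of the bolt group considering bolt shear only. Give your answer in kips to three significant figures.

A_b = π × 1² / 4 = 0.7854 in².
R_n = F_nv · A_b · n · n_s = 84 × 0.7854 × 6 × 1 = 395.8 kips.
Design strength φR_n = 0.75 × 395.8 = 297 kips.

297 kips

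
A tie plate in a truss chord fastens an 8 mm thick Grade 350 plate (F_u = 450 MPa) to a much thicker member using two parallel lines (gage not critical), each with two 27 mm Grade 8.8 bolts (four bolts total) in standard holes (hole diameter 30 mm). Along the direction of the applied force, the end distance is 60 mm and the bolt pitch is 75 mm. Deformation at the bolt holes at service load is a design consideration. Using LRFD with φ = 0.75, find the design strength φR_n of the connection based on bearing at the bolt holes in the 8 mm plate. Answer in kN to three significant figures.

583 kN

Per bolt r_n = 1.2 l_c t F_u ≤ 2.4 d t F_u; upper limit = 2.4 × 27 × 8 × 450 / 1000 = 233.3 kN.
Edge bolt: l_c = 60 − 30/2 = 45 mm → 1.2 × 45 × 8 × 450 / 1000 = 194.4 → r_n = 194.4 kN.
Interior bolts: l_c = 75 − 30 = 45 mm → 1.2 × 45 × 8 × 450 / 1000 = 194.4 → r_n = 194.4 kN.
R_n = 2 × 194.4 + 2 × 194.4 = 777.6 kN.
Design strength φR_n = 0.75 × 777.6 = 583 kN.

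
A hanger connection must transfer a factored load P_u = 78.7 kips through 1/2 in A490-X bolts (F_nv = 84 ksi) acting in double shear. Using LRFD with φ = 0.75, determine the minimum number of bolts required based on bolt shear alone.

A_b = π·0.5²/4 = 0.1963 in².
Per-bolt design strength φR_n = 0.75 × 84 × 0.1963 × 2 = 24.74 kips.
n ≥ 78.7 / 24.74 = 3.181 → use 4 bolts.

4 bolts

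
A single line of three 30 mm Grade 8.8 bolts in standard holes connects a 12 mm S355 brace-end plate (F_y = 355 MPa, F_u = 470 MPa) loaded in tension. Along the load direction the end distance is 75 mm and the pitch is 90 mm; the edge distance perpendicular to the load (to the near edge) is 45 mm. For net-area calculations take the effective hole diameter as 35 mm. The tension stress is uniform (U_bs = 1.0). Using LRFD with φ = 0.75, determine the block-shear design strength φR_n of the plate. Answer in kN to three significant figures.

541 kN

Shear plane L_v = 75 + 2·90 = 255 mm; A_gv = 255 × 12 = 3060 mm².
A_nv = (255 − 2.5·35) × 12 = 2010 mm².
A_nt = (45 − 0.5·35) × 12 = 330 mm².
0.6 F_u A_nv = 566.8 kN; 0.6 F_y A_gv = 651.8 kN → shear rupture governs the shear term.
R_n = 566.8 + 1.0 × 470 × 330 / 1000 = 721.9 kN.
Design strength φR_n = 0.75 × 721.9 = 541 kN.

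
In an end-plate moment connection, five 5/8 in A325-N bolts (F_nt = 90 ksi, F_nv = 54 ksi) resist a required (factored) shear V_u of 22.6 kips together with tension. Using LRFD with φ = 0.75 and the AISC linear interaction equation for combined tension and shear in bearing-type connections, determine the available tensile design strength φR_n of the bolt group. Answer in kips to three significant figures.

96.9 kips

A_b = π·0.625²/4 = 0.3068 in²; f_rv = 22.6 / (5 × 0.3068) = 14.73 ksi.
F'_nt = 1.3 F_nt − (F_nt / φF_nv) f_rv = 1.3·90 − (90/(0.75·54))·14.73 = 84.26 ksi, capped at F_nt → F'_nt = 84.26 ksi.
R_n = F'_nt · A_b · n = 84.26 × 0.3068 × 5 = 129.3 kips.
Design strength φR_n = 0.75 × 129.3 = 96.9 kips.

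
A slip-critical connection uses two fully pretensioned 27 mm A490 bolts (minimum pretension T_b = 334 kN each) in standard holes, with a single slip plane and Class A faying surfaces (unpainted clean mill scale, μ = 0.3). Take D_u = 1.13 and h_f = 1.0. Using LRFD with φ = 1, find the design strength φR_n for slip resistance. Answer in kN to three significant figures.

R_n = μ · D_u · h_f · T_b · n_s · n_b = 0.3 × 1.13 × 1.0 × 334 × 1 × 2 = 226.5 kN.
Design strength φR_n = 1 × 226.5 = 226 kN.

226 kN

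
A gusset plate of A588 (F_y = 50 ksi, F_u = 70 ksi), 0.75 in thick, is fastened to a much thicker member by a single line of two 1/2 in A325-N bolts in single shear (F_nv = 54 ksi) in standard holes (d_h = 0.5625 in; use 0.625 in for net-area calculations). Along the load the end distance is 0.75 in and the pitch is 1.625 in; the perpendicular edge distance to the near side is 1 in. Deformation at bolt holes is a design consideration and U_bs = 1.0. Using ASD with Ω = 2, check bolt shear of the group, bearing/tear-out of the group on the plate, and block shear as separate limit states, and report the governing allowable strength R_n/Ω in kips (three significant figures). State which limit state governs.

Bolt shear: A_b = π·0.5²/4 = 0.1963 in²; R_n = 54 × 0.1963 × 2 × 1 = 21.21 kips → 21.21 / 2 = 10.6 kips.
Bearing: edge l_c = 0.4688, r_n = 29.53 kips; interior l_c = 1.062, r_n = 63 kips; R_n = 29.53 + 1·63 = 92.53 kips → 46.3 kips.
Block shear: A_gv = 1.781, A_nv = 1.078, A_nt = 0.5156 in²; R_n = min(0.6F_uA_nv, 0.6F_yA_gv) + U_bs·F_u·A_nt = 81.38 kips → 40.7 kips.
Bolt shear governs: 10.6 kips.

10.6 kips (bolt shear governs)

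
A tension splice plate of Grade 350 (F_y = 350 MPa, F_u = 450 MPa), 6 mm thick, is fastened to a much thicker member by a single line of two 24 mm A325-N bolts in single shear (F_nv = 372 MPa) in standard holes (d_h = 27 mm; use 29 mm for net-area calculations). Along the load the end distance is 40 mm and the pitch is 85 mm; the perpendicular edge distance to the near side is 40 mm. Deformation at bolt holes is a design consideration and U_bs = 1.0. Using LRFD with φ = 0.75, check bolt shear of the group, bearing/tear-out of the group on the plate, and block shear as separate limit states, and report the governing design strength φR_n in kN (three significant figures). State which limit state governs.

151 kN (block shear governs)

Bolt shear: A_b = π·24²/4 = 452.4 mm²; R_n = 372 × 452.4 × 2 × 1 / 1000 = 336.6 kN → 0.75 × 336.6 = 252 kN.
Bearing: edge l_c = 26.5, r_n = 85.86 kN; interior l_c = 58, r_n = 155.5 kN; R_n = 85.86 + 1·155.5 = 241.4 kN → 181 kN.
Block shear: A_gv = 750, A_nv = 489, A_nt = 153 mm²; R_n = min(0.6F_uA_nv, 0.6F_yA_gv) + U_bs·F_u·A_nt = 200.9 kN → 151 kN.
Block shear governs: 151 kN.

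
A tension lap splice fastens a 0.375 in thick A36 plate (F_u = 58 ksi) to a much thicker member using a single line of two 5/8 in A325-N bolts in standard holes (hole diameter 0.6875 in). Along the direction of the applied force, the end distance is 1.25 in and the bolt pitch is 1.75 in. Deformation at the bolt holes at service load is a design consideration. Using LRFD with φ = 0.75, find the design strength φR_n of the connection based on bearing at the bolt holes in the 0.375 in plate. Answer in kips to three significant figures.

38.5 kips

Per bolt r_n = 1.2 l_c t F_u ≤ 2.4 d t F_u; upper limit = 2.4 × 0.625 × 0.375 × 58 = 32.62 kips.
Edge bolt: l_c = 1.25 − 0.6875/2 = 0.9062 in → 1.2 × 0.9062 × 0.375 × 58 = 23.65 → r_n = 23.65 kips.
Interior bolts: l_c = 1.75 − 0.6875 = 1.062 in → 1.2 × 1.062 × 0.375 × 58 = 27.73 → r_n = 27.73 kips.
R_n = 1 × 23.65 + 1 × 27.73 = 51.38 kips.
Design strength φR_n = 0.75 × 51.38 = 38.5 kips.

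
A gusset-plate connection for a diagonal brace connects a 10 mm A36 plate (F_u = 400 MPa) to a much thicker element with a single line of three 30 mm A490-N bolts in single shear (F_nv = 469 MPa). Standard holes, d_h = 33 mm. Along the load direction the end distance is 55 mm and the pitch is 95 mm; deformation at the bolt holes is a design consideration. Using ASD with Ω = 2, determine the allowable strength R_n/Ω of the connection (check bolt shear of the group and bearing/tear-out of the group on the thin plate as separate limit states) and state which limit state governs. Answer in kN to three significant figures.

380 kN (bearing governs)

Bolt shear: A_b = π·30²/4 = 706.9 mm²; R_n = 469 × 706.9 × 3 × 1 / 1000 = 994.5 kN → 994.5 / 2 = 497 kN.
Bearing (1.2 l_c t F_u ≤ 2.4 d t F_u): upper limit = 2.4·30·10·400 / 1000 = 288 kN.
  Edge l_c = 55 − 33/2 = 38.5 → r_n = 184.8 kN; interior l_c = 95 − 33 = 62 → r_n = 288 kN.
  R_n,bearing = 1·184.8 + 2·288 = 760.8 kN → 760.8 / 2 = 380 kN.
Bearing governs: 380 kN.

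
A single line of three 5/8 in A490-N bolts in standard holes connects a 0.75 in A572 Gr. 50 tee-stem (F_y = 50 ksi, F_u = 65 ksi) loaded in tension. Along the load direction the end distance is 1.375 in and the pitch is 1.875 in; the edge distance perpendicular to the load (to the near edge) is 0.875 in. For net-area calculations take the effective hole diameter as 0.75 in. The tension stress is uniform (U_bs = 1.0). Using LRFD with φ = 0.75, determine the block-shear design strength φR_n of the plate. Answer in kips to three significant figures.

Shear plane L_v = 1.375 + 2·1.875 = 5.125 in; A_gv = 5.125 × 0.75 = 3.844 in².
A_nv = (5.125 − 2.5·0.75) × 0.75 = 2.438 in².
A_nt = (0.875 − 0.5·0.75) × 0.75 = 0.375 in².
0.6 F_u A_nv = 95.06 kips; 0.6 F_y A_gv = 115.3 kips → shear rupture governs the shear term.
R_n = 95.06 + 1.0 × 65 × 0.375 = 119.4 kips.
Design strength φR_n = 0.75 × 119.4 = 89.6 kips.

89.6 kips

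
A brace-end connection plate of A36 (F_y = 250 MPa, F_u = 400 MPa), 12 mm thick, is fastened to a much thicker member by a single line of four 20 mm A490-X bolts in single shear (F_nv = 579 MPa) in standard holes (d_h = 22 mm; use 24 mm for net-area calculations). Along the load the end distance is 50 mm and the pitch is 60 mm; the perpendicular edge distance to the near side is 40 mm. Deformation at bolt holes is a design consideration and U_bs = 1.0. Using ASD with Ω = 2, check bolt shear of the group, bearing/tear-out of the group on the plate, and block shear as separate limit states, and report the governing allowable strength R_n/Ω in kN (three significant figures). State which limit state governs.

Bolt shear: A_b = π·20²/4 = 314.2 mm²; R_n = 579 × 314.2 × 4 × 1 / 1000 = 727.6 kN → 727.6 / 2 = 364 kN.
Bearing: edge l_c = 39, r_n = 224.6 kN; interior l_c = 38, r_n = 218.9 kN; R_n = 224.6 + 3·218.9 = 881.3 kN → 441 kN.
Block shear: A_gv = 2760, A_nv = 1752, A_nt = 336 mm²; R_n = min(0.6F_uA_nv, 0.6F_yA_gv) + U_bs·F_u·A_nt = 548.4 kN → 274 kN.
Block shear governs: 274 kN.

274 kN (block shear governs)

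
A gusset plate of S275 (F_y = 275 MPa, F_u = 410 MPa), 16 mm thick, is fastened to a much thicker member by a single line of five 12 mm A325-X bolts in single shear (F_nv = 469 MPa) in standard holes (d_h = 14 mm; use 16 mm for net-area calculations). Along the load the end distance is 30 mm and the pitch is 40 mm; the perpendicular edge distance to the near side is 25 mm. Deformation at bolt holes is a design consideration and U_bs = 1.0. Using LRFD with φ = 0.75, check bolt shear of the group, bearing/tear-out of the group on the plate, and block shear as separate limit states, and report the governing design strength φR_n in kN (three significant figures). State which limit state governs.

Bolt shear: A_b = π·12²/4 = 113.1 mm²; R_n = 469 × 113.1 × 5 × 1 / 1000 = 265.2 kN → 0.75 × 265.2 = 199 kN.
Bearing: edge l_c = 23, r_n = 181.1 kN; interior l_c = 26, r_n = 188.9 kN; R_n = 181.1 + 4·188.9 = 936.8 kN → 703 kN.
Block shear: A_gv = 3040, A_nv = 1888, A_nt = 272 mm²; R_n = min(0.6F_uA_nv, 0.6F_yA_gv) + U_bs·F_u·A_nt = 576 kN → 432 kN.
Bolt shear governs: 199 kN.

199 kN (bolt shear governs)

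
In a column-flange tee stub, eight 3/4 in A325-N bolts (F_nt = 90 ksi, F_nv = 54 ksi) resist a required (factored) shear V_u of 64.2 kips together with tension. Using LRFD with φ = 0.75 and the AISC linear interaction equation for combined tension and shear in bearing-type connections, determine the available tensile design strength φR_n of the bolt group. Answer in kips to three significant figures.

203 kips

A_b = π·0.75²/4 = 0.4418 in²; f_rv = 64.2 / (8 × 0.4418) = 18.16 ksi.
F'_nt = 1.3 F_nt − (F_nt / φF_nv) f_rv = 1.3·90 − (90/(0.75·54))·18.16 = 76.63 ksi, capped at F_nt → F'_nt = 76.63 ksi.
R_n = F'_nt · A_b · n = 76.63 × 0.4418 × 8 = 270.8 kips.
Design strength φR_n = 0.75 × 270.8 = 203 kips.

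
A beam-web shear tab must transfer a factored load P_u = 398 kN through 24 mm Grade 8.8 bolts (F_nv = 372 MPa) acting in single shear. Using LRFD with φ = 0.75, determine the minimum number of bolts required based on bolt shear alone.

A_b = π·24²/4 = 452.4 mm².
Per-bolt design strength φR_n = 0.75 × 372 × 452.4 × 1 / 1000 = 126.2 kN.
n ≥ 398 / 126.2 = 3.153 → use 4 bolts.

4 bolts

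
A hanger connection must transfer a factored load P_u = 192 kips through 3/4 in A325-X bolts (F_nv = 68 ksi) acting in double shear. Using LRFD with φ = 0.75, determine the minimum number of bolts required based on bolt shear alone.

A_b = π·0.75²/4 = 0.4418 in².
Per-bolt design strength φR_n = 0.75 × 68 × 0.4418 × 2 = 45.06 kips.
n ≥ 192 / 45.06 = 4.261 → use 5 bolts.

5 bolts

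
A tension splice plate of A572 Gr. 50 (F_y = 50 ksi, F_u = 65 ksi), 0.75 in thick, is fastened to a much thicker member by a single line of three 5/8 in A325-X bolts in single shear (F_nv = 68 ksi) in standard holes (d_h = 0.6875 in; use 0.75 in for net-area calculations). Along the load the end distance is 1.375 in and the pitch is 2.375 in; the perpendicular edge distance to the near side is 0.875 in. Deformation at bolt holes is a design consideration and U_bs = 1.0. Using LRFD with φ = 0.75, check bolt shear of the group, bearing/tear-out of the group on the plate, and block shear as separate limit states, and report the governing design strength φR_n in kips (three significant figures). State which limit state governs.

Bolt shear: A_b = π·0.625²/4 = 0.3068 in²; R_n = 68 × 0.3068 × 3 × 1 = 62.59 kips → 0.75 × 62.59 = 46.9 kips.
Bearing: edge l_c = 1.031, r_n = 60.33 kips; interior l_c = 1.688, r_n = 73.12 kips; R_n = 60.33 + 2·73.12 = 206.6 kips → 155 kips.
Block shear: A_gv = 4.594, A_nv = 3.188, A_nt = 0.375 in²; R_n = min(0.6F_uA_nv, 0.6F_yA_gv) + U_bs·F_u·A_nt = 148.7 kips → 112 kips.
Bolt shear governs: 46.9 kips.

46.9 kips (bolt shear governs)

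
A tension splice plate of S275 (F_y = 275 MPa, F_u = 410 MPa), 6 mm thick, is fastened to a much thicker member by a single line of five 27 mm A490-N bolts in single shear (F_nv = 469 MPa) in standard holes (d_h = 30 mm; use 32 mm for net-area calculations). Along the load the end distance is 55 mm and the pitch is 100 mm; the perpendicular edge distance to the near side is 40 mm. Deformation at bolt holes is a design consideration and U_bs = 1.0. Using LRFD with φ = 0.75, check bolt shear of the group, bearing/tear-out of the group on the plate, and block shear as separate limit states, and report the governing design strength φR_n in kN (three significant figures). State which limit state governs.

Bolt shear: A_b = π·27²/4 = 572.6 mm²; R_n = 469 × 572.6 × 5 × 1 / 1000 = 1343 kN → 0.75 × 1343 = 1010 kN.
Bearing: edge l_c = 40, r_n = 118.1 kN; interior l_c = 70, r_n = 159.4 kN; R_n = 118.1 + 4·159.4 = 755.7 kN → 567 kN.
Block shear: A_gv = 2730, A_nv = 1866, A_nt = 144 mm²; R_n = min(0.6F_uA_nv, 0.6F_yA_gv) + U_bs·F_u·A_nt = 509.5 kN → 382 kN.
Block shear governs: 382 kN.

382 kN (block shear governs)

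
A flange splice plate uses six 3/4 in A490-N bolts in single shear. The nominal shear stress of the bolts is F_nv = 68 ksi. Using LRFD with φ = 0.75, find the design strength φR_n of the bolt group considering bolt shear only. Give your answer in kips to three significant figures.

A_b = π × 0.75² / 4 = 0.4418 in².
R_n = F_nv · A_b · n · n_s = 68 × 0.4418 × 6 × 1 = 180.2 kips.
Design strength φR_n = 0.75 × 180.2 = 135 kips.

135 kips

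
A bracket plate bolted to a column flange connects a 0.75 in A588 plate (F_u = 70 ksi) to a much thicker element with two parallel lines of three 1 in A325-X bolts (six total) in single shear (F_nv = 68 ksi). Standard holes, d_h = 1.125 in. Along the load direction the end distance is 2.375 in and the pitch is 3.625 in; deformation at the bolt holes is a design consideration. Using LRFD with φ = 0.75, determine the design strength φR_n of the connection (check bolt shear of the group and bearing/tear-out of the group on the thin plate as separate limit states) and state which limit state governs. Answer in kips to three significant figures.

Bolt shear: A_b = π·1²/4 = 0.7854 in²; R_n = 68 × 0.7854 × 6 × 1 = 320.4 kips → 0.75 × 320.4 = 240 kips.
Bearing (1.2 l_c t F_u ≤ 2.4 d t F_u): upper limit = 2.4·1·0.75·70 = 126 kips.
  Edge l_c = 2.375 − 1.125/2 = 1.812 → r_n = 114.2 kips; interior l_c = 3.625 − 1.125 = 2.5 → r_n = 126 kips.
  R_n,bearing = 2·114.2 + 4·126 = 732.4 kips → 0.75 × 732.4 = 549 kips.
Bolt shear governs: 240 kips.

240 kips (bolt shear governs)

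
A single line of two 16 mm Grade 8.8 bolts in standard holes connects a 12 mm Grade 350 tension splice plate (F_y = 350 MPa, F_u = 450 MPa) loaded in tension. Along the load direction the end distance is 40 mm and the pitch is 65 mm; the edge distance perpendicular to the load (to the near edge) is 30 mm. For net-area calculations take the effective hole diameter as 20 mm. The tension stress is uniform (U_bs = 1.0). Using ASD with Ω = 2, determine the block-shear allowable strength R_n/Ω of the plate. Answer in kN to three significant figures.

Shear plane L_v = 40 + 1·65 = 105 mm; A_gv = 105 × 12 = 1260 mm².
A_nv = (105 − 1.5·20) × 12 = 900 mm².
A_nt = (30 − 0.5·20) × 12 = 240 mm².
0.6 F_u A_nv = 243 kN; 0.6 F_y A_gv = 264.6 kN → shear rupture governs the shear term.
R_n = 243 + 1.0 × 450 × 240 / 1000 = 351 kN.
Allowable strength R_n/Ω = 351 / 2 = 176 kN.

176 kN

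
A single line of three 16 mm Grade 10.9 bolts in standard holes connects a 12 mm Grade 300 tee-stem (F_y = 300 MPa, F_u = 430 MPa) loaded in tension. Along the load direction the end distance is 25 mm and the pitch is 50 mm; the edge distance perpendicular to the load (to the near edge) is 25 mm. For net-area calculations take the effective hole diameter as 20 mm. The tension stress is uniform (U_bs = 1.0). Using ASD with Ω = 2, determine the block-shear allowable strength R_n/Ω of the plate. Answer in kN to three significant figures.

Shear plane L_v = 25 + 2·50 = 125 mm; A_gv = 125 × 12 = 1500 mm².
A_nv = (125 − 2.5·20) × 12 = 900 mm².
A_nt = (25 − 0.5·20) × 12 = 180 mm².
0.6 F_u A_nv = 232.2 kN; 0.6 F_y A_gv = 270 kN → shear rupture governs the shear term.
R_n = 232.2 + 1.0 × 430 × 180 / 1000 = 309.6 kN.
Allowable strength R_n/Ω = 309.6 / 2 = 155 kN.

155 kN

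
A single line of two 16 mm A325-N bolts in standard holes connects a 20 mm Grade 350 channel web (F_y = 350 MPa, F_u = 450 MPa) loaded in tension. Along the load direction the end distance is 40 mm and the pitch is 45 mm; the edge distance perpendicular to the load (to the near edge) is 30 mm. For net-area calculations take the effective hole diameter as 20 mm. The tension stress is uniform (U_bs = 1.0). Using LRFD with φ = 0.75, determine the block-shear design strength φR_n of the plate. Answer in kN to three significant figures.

Shear plane L_v = 40 + 1·45 = 85 mm; A_gv = 85 × 20 = 1700 mm².
A_nv = (85 − 1.5·20) × 20 = 1100 mm².
A_nt = (30 − 0.5·20) × 20 = 400 mm².
0.6 F_u A_nv = 297 kN; 0.6 F_y A_gv = 357 kN → shear rupture governs the shear term.
R_n = 297 + 1.0 × 450 × 400 / 1000 = 477 kN.
Design strength φR_n = 0.75 × 477 = 358 kN.

358 kN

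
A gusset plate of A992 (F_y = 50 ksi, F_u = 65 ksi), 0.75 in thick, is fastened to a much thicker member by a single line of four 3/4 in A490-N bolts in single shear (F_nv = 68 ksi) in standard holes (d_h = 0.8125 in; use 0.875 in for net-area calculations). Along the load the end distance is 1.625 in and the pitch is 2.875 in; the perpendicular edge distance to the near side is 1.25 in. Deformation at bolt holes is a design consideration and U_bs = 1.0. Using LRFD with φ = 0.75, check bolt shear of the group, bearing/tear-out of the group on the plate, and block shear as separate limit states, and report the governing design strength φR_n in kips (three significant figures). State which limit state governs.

90.1 kips (bolt shear governs)

Bolt shear: A_b = π·0.75²/4 = 0.4418 in²; R_n = 68 × 0.4418 × 4 × 1 = 120.2 kips → 0.75 × 120.2 = 90.1 kips.
Bearing: edge l_c = 1.219, r_n = 71.3 kips; interior l_c = 2.062, r_n = 87.75 kips; R_n = 71.3 + 3·87.75 = 334.5 kips → 251 kips.
Block shear: A_gv = 7.688, A_nv = 5.391, A_nt = 0.6094 in²; R_n = min(0.6F_uA_nv, 0.6F_yA_gv) + U_bs·F_u·A_nt = 249.8 kips → 187 kips.
Bolt shear governs: 90.1 kips.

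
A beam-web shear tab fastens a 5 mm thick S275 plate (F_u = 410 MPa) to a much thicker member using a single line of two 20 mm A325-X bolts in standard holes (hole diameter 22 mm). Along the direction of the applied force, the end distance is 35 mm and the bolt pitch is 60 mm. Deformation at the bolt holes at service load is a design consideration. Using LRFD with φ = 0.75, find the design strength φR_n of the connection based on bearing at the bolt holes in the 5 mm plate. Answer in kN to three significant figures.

114 kN

Per bolt r_n = 1.2 l_c t F_u ≤ 2.4 d t F_u; upper limit = 2.4 × 20 × 5 × 410 / 1000 = 98.4 kN.
Edge bolt: l_c = 35 − 22/2 = 24 mm → 1.2 × 24 × 5 × 410 / 1000 = 59.04 → r_n = 59.04 kN.
Interior bolts: l_c = 60 − 22 = 38 mm → 1.2 × 38 × 5 × 410 / 1000 = 93.48 → r_n = 93.48 kN.
R_n = 1 × 59.04 + 1 × 93.48 = 152.5 kN.
Design strength φR_n = 0.75 × 152.5 = 114 kN.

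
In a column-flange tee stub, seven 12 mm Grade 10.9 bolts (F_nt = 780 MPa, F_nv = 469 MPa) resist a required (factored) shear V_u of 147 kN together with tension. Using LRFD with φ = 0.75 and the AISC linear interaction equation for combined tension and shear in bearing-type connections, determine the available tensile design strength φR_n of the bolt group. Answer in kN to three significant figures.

A_b = π·12²/4 = 113.1 mm²; f_rv = 147 × 1000 / (7 × 113.1) = 185.7 MPa.
F'_nt = 1.3 F_nt − (F_nt / φF_nv) f_rv = 1.3·780 − (780/(0.75·469))·185.7 = 602.3 MPa, capped at F_nt → F'_nt = 602.3 MPa.
R_n = F'_nt · A_b · n = 602.3 × 113.1 × 7 / 1000 = 476.8 kN.
Design strength φR_n = 0.75 × 476.8 = 358 kN.

358 kN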